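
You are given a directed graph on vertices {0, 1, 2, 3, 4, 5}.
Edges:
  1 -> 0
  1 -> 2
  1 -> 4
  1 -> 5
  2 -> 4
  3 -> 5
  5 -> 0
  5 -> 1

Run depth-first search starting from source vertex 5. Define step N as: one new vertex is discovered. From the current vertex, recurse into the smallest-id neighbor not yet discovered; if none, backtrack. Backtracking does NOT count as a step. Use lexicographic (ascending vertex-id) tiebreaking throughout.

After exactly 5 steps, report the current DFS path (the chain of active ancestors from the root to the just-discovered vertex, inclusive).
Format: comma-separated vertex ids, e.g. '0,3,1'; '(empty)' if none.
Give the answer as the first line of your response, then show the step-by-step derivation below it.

5,1,2,4

step 1: discover 5; path=5; order=5
step 2: discover 0; path=5>0; order=5,0
step 3: discover 1; path=5>1; order=5,0,1
step 4: discover 2; path=5>1>2; order=5,0,1,2
step 5: discover 4; path=5>1>2>4; order=5,0,1,2,4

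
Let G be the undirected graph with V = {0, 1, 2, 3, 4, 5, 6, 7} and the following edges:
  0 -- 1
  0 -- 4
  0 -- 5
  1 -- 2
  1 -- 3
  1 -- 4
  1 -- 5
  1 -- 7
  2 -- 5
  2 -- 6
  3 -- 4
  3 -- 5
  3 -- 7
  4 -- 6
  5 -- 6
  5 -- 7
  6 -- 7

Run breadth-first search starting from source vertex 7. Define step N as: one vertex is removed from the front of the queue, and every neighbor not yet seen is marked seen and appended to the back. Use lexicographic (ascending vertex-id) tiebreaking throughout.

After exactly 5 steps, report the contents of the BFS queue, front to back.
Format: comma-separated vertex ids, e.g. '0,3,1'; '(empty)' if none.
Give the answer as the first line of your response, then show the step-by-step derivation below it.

0,2,4

step 1: dequeue 7; queue=[1,3,5,6]; order=7
step 2: dequeue 1; queue=[3,5,6,0,2,4]; order=7,1
step 3: dequeue 3; queue=[5,6,0,2,4]; order=7,1,3
step 4: dequeue 5; queue=[6,0,2,4]; order=7,1,3,5
step 5: dequeue 6; queue=[0,2,4]; order=7,1,3,5,6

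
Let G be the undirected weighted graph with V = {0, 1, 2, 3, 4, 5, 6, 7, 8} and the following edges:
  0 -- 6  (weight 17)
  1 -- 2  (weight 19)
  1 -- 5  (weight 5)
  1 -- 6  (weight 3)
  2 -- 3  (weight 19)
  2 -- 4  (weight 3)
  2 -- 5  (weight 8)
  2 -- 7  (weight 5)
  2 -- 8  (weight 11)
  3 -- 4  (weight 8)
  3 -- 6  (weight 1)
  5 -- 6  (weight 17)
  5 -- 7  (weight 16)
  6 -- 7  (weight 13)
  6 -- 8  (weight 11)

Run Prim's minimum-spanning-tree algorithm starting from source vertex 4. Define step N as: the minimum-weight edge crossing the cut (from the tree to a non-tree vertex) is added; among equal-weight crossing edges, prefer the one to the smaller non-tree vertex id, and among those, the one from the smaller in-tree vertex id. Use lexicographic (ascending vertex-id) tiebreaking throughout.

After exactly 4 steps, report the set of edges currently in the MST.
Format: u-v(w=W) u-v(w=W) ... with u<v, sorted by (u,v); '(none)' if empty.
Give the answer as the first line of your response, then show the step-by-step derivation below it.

2-4(w=3) 2-7(w=5) 3-4(w=8) 3-6(w=1)

step 1: add edge 2-4 (w=3); MST = {2-4(w=3)}
step 2: add edge 2-7 (w=5); MST = {2-4(w=3) 2-7(w=5)}
step 3: add edge 3-4 (w=8); MST = {2-4(w=3) 2-7(w=5) 3-4(w=8)}
step 4: add edge 3-6 (w=1); MST = {2-4(w=3) 2-7(w=5) 3-4(w=8) 3-6(w=1)}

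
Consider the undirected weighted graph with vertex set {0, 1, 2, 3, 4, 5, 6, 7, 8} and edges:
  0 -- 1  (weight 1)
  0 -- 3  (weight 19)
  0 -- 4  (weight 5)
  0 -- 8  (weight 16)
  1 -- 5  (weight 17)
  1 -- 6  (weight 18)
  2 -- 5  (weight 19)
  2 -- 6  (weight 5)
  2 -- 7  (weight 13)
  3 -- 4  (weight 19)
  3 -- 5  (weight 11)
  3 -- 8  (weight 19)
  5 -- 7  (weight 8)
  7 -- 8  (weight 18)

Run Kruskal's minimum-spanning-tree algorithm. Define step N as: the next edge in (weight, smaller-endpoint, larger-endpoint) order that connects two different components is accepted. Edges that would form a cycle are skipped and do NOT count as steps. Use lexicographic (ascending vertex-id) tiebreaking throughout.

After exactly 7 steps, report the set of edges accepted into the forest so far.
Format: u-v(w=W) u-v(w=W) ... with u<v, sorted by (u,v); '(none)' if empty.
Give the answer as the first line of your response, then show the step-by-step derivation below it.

0-1(w=1) 0-4(w=5) 0-8(w=16) 2-6(w=5) 2-7(w=13) 3-5(w=11) 5-7(w=8)

step 1: add edge 0-1 (w=1); MST = {0-1(w=1)}
step 2: add edge 0-4 (w=5); MST = {0-1(w=1) 0-4(w=5)}
step 3: add edge 2-6 (w=5); MST = {0-1(w=1) 0-4(w=5) 2-6(w=5)}
step 4: add edge 5-7 (w=8); MST = {0-1(w=1) 0-4(w=5) 2-6(w=5) 5-7(w=8)}
step 5: add edge 3-5 (w=11); MST = {0-1(w=1) 0-4(w=5) 2-6(w=5) 3-5(w=11) 5-7(w=8)}
step 6: add edge 2-7 (w=13); MST = {0-1(w=1) 0-4(w=5) 2-6(w=5) 2-7(w=13) 3-5(w=11) 5-7(w=8)}
step 7: add edge 0-8 (w=16); MST = {0-1(w=1) 0-4(w=5) 0-8(w=16) 2-6(w=5) 2-7(w=13) 3-5(w=11) 5-7(w=8)}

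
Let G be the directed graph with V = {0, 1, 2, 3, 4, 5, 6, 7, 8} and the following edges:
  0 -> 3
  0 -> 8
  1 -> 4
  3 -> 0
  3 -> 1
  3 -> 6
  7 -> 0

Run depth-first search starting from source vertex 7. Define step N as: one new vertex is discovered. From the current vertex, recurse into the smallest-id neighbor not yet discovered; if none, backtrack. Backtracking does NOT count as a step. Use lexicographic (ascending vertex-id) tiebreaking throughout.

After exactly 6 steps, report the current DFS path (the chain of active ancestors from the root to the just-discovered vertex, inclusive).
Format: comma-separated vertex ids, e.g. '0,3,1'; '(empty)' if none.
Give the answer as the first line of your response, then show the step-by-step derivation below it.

7,0,3,6

step 1: discover 7; path=7; order=7
step 2: discover 0; path=7>0; order=7,0
step 3: discover 3; path=7>0>3; order=7,0,3
step 4: discover 1; path=7>0>3>1; order=7,0,3,1
step 5: discover 4; path=7>0>3>1>4; order=7,0,3,1,4
step 6: discover 6; path=7>0>3>6; order=7,0,3,1,4,6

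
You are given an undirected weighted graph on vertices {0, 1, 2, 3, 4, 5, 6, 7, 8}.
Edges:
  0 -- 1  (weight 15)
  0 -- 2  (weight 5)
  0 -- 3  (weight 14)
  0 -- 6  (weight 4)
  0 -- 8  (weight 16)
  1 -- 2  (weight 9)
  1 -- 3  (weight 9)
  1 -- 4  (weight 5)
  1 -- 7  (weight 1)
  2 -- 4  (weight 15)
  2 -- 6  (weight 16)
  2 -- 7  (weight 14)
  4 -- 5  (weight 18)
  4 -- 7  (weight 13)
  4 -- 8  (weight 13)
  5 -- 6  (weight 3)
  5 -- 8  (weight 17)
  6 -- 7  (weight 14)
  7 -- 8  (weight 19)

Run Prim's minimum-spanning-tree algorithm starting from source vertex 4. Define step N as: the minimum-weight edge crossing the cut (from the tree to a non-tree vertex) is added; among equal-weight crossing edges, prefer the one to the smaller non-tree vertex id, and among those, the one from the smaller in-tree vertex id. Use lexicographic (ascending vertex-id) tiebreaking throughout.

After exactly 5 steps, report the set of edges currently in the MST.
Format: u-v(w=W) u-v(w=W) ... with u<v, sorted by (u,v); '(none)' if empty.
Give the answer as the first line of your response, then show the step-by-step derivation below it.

0-2(w=5) 0-6(w=4) 1-2(w=9) 1-4(w=5) 1-7(w=1)

step 1: add edge 1-4 (w=5); MST = {1-4(w=5)}
step 2: add edge 1-7 (w=1); MST = {1-4(w=5) 1-7(w=1)}
step 3: add edge 1-2 (w=9); MST = {1-2(w=9) 1-4(w=5) 1-7(w=1)}
step 4: add edge 0-2 (w=5); MST = {0-2(w=5) 1-2(w=9) 1-4(w=5) 1-7(w=1)}
step 5: add edge 0-6 (w=4); MST = {0-2(w=5) 0-6(w=4) 1-2(w=9) 1-4(w=5) 1-7(w=1)}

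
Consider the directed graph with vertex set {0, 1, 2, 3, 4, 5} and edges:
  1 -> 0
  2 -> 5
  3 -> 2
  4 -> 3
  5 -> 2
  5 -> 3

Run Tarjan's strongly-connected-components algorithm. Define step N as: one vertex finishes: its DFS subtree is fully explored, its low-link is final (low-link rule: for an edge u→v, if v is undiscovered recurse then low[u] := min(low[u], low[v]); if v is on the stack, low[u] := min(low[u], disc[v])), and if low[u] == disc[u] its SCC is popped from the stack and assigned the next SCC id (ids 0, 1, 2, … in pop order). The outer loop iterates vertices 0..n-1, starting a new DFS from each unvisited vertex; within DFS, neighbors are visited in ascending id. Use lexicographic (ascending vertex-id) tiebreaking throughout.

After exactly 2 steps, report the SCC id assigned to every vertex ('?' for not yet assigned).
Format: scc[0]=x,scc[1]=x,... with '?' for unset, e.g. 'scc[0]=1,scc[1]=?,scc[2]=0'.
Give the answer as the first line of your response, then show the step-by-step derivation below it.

scc[0]=0,scc[1]=1,scc[2]=?,scc[3]=?,scc[4]=?,scc[5]=?

step 1: low=(low[0]=0,low[1]=?,low[2]=?,low[3]=?,low[4]=?,low[5]=?); scc=(scc[0]=0,scc[1]=?,scc[2]=?,scc[3]=?,scc[4]=?,scc[5]=?)
step 2: low=(low[0]=0,low[1]=1,low[2]=?,low[3]=?,low[4]=?,low[5]=?); scc=(scc[0]=0,scc[1]=1,scc[2]=?,scc[3]=?,scc[4]=?,scc[5]=?)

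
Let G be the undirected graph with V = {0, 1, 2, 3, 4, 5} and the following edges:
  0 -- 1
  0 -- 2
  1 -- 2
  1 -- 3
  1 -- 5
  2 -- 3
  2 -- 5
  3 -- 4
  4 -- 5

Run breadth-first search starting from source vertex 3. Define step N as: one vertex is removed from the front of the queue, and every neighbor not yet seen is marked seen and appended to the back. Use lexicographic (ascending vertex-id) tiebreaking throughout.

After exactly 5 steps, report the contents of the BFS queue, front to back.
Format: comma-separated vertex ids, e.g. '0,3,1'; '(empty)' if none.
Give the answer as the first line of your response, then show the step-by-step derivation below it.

5

step 1: dequeue 3; queue=[1,2,4]; order=3
step 2: dequeue 1; queue=[2,4,0,5]; order=3,1
step 3: dequeue 2; queue=[4,0,5]; order=3,1,2
step 4: dequeue 4; queue=[0,5]; order=3,1,2,4
step 5: dequeue 0; queue=[5]; order=3,1,2,4,0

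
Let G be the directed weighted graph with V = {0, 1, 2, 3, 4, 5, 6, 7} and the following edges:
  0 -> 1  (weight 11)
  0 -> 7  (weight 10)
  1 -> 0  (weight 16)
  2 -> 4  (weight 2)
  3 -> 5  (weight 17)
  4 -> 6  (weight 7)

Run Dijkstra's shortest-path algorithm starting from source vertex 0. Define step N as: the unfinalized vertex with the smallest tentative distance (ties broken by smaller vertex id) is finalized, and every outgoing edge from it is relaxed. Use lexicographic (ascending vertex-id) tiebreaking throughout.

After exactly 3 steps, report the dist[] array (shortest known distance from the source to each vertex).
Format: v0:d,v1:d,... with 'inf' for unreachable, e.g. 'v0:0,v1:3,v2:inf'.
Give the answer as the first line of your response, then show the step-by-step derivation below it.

v0:0,v1:11,v2:inf,v3:inf,v4:inf,v5:inf,v6:inf,v7:10

step 1: dist = v0:0,v1:11,v2:inf,v3:inf,v4:inf,v5:inf,v6:inf,v7:10
step 2: dist = v0:0,v1:11,v2:inf,v3:inf,v4:inf,v5:inf,v6:inf,v7:10
step 3: dist = v0:0,v1:11,v2:inf,v3:inf,v4:inf,v5:inf,v6:inf,v7:10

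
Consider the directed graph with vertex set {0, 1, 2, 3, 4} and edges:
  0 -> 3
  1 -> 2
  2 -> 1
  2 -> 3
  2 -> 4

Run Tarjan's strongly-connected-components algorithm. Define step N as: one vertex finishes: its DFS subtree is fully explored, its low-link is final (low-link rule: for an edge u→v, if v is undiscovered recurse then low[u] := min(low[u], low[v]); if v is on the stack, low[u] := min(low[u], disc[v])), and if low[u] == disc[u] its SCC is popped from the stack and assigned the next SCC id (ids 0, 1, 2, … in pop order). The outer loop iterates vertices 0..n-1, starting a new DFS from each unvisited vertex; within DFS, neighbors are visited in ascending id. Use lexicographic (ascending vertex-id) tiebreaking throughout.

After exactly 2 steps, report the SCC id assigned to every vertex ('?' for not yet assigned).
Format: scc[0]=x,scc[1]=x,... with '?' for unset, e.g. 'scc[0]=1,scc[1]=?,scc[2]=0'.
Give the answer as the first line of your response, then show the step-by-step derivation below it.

scc[0]=1,scc[1]=?,scc[2]=?,scc[3]=0,scc[4]=?

step 1: low=(low[0]=0,low[1]=?,low[2]=?,low[3]=1,low[4]=?); scc=(scc[0]=?,scc[1]=?,scc[2]=?,scc[3]=0,scc[4]=?)
step 2: low=(low[0]=0,low[1]=?,low[2]=?,low[3]=1,low[4]=?); scc=(scc[0]=1,scc[1]=?,scc[2]=?,scc[3]=0,scc[4]=?)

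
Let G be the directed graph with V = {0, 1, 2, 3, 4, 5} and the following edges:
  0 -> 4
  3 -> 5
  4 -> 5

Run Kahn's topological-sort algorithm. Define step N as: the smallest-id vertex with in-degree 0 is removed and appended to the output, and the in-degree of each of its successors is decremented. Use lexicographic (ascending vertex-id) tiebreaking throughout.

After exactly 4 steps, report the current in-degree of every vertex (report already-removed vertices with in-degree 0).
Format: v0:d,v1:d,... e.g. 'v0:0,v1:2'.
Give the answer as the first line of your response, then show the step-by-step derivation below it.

v0:0,v1:0,v2:0,v3:0,v4:0,v5:1

step 1: output 0; order=[0]; indeg=(0,0,0,0,0,2)
step 2: output 1; order=[0,1]; indeg=(0,0,0,0,0,2)
step 3: output 2; order=[0,1,2]; indeg=(0,0,0,0,0,2)
step 4: output 3; order=[0,1,2,3]; indeg=(0,0,0,0,0,1)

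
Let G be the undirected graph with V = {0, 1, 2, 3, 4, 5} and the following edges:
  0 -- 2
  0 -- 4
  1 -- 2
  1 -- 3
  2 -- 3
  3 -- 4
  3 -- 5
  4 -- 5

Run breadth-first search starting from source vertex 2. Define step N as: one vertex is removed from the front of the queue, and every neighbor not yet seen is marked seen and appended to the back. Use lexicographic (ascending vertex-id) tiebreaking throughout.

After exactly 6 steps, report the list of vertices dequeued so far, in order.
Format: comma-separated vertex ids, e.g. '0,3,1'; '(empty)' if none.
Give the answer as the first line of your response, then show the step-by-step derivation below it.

2,0,1,3,4,5

step 1: dequeue 2; queue=[0,1,3]; order=2
step 2: dequeue 0; queue=[1,3,4]; order=2,0
step 3: dequeue 1; queue=[3,4]; order=2,0,1
step 4: dequeue 3; queue=[4,5]; order=2,0,1,3
step 5: dequeue 4; queue=[5]; order=2,0,1,3,4
step 6: dequeue 5; queue=[(empty)]; order=2,0,1,3,4,5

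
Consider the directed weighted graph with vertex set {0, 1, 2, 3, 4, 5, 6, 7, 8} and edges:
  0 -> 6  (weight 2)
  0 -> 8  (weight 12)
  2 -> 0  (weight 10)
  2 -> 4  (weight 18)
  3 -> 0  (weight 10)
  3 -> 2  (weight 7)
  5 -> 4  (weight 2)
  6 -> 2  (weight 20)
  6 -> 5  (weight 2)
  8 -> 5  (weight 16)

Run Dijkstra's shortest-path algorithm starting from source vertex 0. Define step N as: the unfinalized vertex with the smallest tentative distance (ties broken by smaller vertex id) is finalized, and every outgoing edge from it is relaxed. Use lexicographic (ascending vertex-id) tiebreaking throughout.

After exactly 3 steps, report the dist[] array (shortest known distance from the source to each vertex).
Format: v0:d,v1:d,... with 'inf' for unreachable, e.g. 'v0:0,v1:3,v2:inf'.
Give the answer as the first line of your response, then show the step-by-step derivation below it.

v0:0,v1:inf,v2:22,v3:inf,v4:6,v5:4,v6:2,v7:inf,v8:12

step 1: dist = v0:0,v1:inf,v2:inf,v3:inf,v4:inf,v5:inf,v6:2,v7:inf,v8:12
step 2: dist = v0:0,v1:inf,v2:22,v3:inf,v4:inf,v5:4,v6:2,v7:inf,v8:12
step 3: dist = v0:0,v1:inf,v2:22,v3:inf,v4:6,v5:4,v6:2,v7:inf,v8:12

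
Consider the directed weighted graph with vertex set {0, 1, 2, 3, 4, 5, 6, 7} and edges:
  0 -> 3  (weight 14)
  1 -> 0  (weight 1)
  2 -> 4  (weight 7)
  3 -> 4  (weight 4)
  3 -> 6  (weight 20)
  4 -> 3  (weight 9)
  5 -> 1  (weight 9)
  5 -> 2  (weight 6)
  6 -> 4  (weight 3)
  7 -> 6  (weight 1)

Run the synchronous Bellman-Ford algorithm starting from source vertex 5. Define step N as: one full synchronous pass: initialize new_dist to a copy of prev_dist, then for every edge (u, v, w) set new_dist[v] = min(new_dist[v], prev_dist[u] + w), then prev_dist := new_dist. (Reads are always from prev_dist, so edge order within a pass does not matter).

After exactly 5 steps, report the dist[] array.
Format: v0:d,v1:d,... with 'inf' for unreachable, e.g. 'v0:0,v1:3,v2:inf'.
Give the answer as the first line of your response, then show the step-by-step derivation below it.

v0:10,v1:9,v2:6,v3:22,v4:13,v5:0,v6:42,v7:inf

step 1: dist = v0:inf,v1:9,v2:6,v3:inf,v4:inf,v5:0,v6:inf,v7:inf
step 2: dist = v0:10,v1:9,v2:6,v3:inf,v4:13,v5:0,v6:inf,v7:inf
step 3: dist = v0:10,v1:9,v2:6,v3:22,v4:13,v5:0,v6:inf,v7:inf
step 4: dist = v0:10,v1:9,v2:6,v3:22,v4:13,v5:0,v6:42,v7:inf
step 5: dist = v0:10,v1:9,v2:6,v3:22,v4:13,v5:0,v6:42,v7:inf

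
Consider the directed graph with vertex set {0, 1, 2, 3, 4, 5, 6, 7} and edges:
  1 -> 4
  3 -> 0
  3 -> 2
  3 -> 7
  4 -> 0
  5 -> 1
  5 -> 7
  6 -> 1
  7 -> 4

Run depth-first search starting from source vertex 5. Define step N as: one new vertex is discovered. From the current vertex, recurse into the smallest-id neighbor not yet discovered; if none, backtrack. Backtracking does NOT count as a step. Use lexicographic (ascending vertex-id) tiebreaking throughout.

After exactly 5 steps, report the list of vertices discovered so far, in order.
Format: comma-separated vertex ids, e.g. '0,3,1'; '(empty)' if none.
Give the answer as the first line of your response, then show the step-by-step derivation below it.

5,1,4,0,7

step 1: discover 5; path=5; order=5
step 2: discover 1; path=5>1; order=5,1
step 3: discover 4; path=5>1>4; order=5,1,4
step 4: discover 0; path=5>1>4>0; order=5,1,4,0
step 5: discover 7; path=5>7; order=5,1,4,0,7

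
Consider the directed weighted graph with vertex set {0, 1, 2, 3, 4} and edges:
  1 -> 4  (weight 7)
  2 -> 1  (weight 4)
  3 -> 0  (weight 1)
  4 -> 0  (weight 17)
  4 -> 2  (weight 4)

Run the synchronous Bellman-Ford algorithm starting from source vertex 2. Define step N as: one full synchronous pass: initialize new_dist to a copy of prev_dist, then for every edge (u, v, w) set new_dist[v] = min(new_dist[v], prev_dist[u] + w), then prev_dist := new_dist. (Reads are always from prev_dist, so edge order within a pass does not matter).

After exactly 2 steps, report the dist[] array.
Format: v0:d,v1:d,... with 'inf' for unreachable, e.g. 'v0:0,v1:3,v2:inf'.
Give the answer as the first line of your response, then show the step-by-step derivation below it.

v0:inf,v1:4,v2:0,v3:inf,v4:11

step 1: dist = v0:inf,v1:4,v2:0,v3:inf,v4:inf
step 2: dist = v0:inf,v1:4,v2:0,v3:inf,v4:11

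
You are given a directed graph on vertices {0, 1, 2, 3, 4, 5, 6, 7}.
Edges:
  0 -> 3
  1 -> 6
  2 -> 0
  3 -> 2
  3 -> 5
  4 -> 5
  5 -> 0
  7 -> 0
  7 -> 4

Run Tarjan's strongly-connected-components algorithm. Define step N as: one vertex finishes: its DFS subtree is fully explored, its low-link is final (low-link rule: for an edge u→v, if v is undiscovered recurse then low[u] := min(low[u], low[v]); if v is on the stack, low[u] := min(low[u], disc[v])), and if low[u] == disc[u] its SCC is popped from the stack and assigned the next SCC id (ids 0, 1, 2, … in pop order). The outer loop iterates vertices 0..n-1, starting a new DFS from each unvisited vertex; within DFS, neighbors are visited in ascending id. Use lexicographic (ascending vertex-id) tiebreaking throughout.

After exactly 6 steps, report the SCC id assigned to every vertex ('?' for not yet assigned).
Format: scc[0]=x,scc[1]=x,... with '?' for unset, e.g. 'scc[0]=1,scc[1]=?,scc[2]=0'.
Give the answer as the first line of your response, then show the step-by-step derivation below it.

scc[0]=0,scc[1]=2,scc[2]=0,scc[3]=0,scc[4]=?,scc[5]=0,scc[6]=1,scc[7]=?

step 1: low=(low[0]=0,low[1]=?,low[2]=0,low[3]=1,low[4]=?,low[5]=?,low[6]=?,low[7]=?); scc=(scc[0]=?,scc[1]=?,scc[2]=?,scc[3]=?,scc[4]=?,scc[5]=?,scc[6]=?,scc[7]=?)
step 2: low=(low[0]=0,low[1]=?,low[2]=0,low[3]=0,low[4]=?,low[5]=0,low[6]=?,low[7]=?); scc=(scc[0]=?,scc[1]=?,scc[2]=?,scc[3]=?,scc[4]=?,scc[5]=?,scc[6]=?,scc[7]=?)
step 3: low=(low[0]=0,low[1]=?,low[2]=0,low[3]=0,low[4]=?,low[5]=0,low[6]=?,low[7]=?); scc=(scc[0]=?,scc[1]=?,scc[2]=?,scc[3]=?,scc[4]=?,scc[5]=?,scc[6]=?,scc[7]=?)
step 4: low=(low[0]=0,low[1]=?,low[2]=0,low[3]=0,low[4]=?,low[5]=0,low[6]=?,low[7]=?); scc=(scc[0]=0,scc[1]=?,scc[2]=0,scc[3]=0,scc[4]=?,scc[5]=0,scc[6]=?,scc[7]=?)
step 5: low=(low[0]=0,low[1]=4,low[2]=0,low[3]=0,low[4]=?,low[5]=0,low[6]=5,low[7]=?); scc=(scc[0]=0,scc[1]=?,scc[2]=0,scc[3]=0,scc[4]=?,scc[5]=0,scc[6]=1,scc[7]=?)
step 6: low=(low[0]=0,low[1]=4,low[2]=0,low[3]=0,low[4]=?,low[5]=0,low[6]=5,low[7]=?); scc=(scc[0]=0,scc[1]=2,scc[2]=0,scc[3]=0,scc[4]=?,scc[5]=0,scc[6]=1,scc[7]=?)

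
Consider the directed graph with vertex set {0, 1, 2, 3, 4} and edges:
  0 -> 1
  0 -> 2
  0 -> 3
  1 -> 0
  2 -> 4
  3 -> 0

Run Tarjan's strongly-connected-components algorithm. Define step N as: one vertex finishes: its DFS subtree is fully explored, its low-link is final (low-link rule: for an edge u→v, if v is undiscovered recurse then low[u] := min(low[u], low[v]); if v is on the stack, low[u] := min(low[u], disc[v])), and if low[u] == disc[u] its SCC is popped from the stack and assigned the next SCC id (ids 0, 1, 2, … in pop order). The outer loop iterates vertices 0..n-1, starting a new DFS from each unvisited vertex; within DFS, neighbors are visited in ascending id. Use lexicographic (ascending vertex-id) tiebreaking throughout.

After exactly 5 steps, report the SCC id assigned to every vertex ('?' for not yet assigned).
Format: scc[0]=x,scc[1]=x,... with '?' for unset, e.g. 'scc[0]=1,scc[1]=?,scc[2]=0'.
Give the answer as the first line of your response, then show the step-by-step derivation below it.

scc[0]=2,scc[1]=2,scc[2]=1,scc[3]=2,scc[4]=0

step 1: low=(low[0]=0,low[1]=0,low[2]=?,low[3]=?,low[4]=?); scc=(scc[0]=?,scc[1]=?,scc[2]=?,scc[3]=?,scc[4]=?)
step 2: low=(low[0]=0,low[1]=0,low[2]=2,low[3]=?,low[4]=3); scc=(scc[0]=?,scc[1]=?,scc[2]=?,scc[3]=?,scc[4]=0)
step 3: low=(low[0]=0,low[1]=0,low[2]=2,low[3]=?,low[4]=3); scc=(scc[0]=?,scc[1]=?,scc[2]=1,scc[3]=?,scc[4]=0)
step 4: low=(low[0]=0,low[1]=0,low[2]=2,low[3]=0,low[4]=3); scc=(scc[0]=?,scc[1]=?,scc[2]=1,scc[3]=?,scc[4]=0)
step 5: low=(low[0]=0,low[1]=0,low[2]=2,low[3]=0,low[4]=3); scc=(scc[0]=2,scc[1]=2,scc[2]=1,scc[3]=2,scc[4]=0)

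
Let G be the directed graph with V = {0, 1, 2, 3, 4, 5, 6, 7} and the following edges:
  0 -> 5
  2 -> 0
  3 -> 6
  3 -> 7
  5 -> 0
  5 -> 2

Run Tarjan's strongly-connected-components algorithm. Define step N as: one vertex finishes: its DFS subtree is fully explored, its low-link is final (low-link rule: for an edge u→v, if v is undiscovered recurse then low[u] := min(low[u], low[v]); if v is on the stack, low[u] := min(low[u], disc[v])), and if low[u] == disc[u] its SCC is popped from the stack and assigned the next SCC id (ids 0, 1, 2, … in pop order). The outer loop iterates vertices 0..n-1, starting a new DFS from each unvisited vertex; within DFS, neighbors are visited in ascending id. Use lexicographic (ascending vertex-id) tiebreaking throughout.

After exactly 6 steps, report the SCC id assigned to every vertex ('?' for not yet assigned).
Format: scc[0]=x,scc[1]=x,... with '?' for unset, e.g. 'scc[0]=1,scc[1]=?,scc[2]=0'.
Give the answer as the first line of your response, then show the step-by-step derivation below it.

scc[0]=0,scc[1]=1,scc[2]=0,scc[3]=?,scc[4]=?,scc[5]=0,scc[6]=2,scc[7]=3

step 1: low=(low[0]=0,low[1]=?,low[2]=0,low[3]=?,low[4]=?,low[5]=0,low[6]=?,low[7]=?); scc=(scc[0]=?,scc[1]=?,scc[2]=?,scc[3]=?,scc[4]=?,scc[5]=?,scc[6]=?,scc[7]=?)
step 2: low=(low[0]=0,low[1]=?,low[2]=0,low[3]=?,low[4]=?,low[5]=0,low[6]=?,low[7]=?); scc=(scc[0]=?,scc[1]=?,scc[2]=?,scc[3]=?,scc[4]=?,scc[5]=?,scc[6]=?,scc[7]=?)
step 3: low=(low[0]=0,low[1]=?,low[2]=0,low[3]=?,low[4]=?,low[5]=0,low[6]=?,low[7]=?); scc=(scc[0]=0,scc[1]=?,scc[2]=0,scc[3]=?,scc[4]=?,scc[5]=0,scc[6]=?,scc[7]=?)
step 4: low=(low[0]=0,low[1]=3,low[2]=0,low[3]=?,low[4]=?,low[5]=0,low[6]=?,low[7]=?); scc=(scc[0]=0,scc[1]=1,scc[2]=0,scc[3]=?,scc[4]=?,scc[5]=0,scc[6]=?,scc[7]=?)
step 5: low=(low[0]=0,low[1]=3,low[2]=0,low[3]=4,low[4]=?,low[5]=0,low[6]=5,low[7]=?); scc=(scc[0]=0,scc[1]=1,scc[2]=0,scc[3]=?,scc[4]=?,scc[5]=0,scc[6]=2,scc[7]=?)
step 6: low=(low[0]=0,low[1]=3,low[2]=0,low[3]=4,low[4]=?,low[5]=0,low[6]=5,low[7]=6); scc=(scc[0]=0,scc[1]=1,scc[2]=0,scc[3]=?,scc[4]=?,scc[5]=0,scc[6]=2,scc[7]=3)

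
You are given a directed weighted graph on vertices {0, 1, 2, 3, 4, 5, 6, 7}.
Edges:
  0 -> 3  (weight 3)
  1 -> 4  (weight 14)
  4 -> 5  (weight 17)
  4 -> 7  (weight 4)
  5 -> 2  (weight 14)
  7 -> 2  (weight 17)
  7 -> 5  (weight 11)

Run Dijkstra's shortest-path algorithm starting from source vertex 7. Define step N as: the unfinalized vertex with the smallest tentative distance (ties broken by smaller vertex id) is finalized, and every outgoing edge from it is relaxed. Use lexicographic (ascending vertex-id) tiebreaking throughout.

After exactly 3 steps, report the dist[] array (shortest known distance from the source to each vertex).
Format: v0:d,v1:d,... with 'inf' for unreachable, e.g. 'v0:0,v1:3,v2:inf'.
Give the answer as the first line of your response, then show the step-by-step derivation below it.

v0:inf,v1:inf,v2:17,v3:inf,v4:inf,v5:11,v6:inf,v7:0

step 1: dist = v0:inf,v1:inf,v2:17,v3:inf,v4:inf,v5:11,v6:inf,v7:0
step 2: dist = v0:inf,v1:inf,v2:17,v3:inf,v4:inf,v5:11,v6:inf,v7:0
step 3: dist = v0:inf,v1:inf,v2:17,v3:inf,v4:inf,v5:11,v6:inf,v7:0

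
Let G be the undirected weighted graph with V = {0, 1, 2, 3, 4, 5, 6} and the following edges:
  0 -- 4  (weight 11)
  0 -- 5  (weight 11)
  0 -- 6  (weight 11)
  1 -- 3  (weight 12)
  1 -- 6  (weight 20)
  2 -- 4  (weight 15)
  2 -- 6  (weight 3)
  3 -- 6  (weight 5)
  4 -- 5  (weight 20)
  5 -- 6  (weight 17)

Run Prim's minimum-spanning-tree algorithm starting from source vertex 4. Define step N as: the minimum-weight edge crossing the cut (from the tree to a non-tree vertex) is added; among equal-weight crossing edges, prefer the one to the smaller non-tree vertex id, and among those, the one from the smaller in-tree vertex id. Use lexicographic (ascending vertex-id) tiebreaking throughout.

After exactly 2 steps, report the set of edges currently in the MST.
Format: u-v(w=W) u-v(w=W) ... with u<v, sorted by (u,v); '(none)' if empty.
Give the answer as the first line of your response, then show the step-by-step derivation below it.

0-4(w=11) 0-5(w=11)

step 1: add edge 0-4 (w=11); MST = {0-4(w=11)}
step 2: add edge 0-5 (w=11); MST = {0-4(w=11) 0-5(w=11)}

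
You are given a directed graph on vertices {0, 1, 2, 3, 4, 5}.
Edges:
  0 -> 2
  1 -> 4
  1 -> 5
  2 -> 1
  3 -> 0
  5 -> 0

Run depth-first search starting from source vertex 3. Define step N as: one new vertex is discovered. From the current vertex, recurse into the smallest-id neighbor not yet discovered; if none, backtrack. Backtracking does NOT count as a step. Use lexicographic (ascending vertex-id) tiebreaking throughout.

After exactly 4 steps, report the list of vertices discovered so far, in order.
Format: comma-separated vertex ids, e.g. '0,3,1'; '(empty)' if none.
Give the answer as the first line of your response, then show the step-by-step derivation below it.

3,0,2,1

step 1: discover 3; path=3; order=3
step 2: discover 0; path=3>0; order=3,0
step 3: discover 2; path=3>0>2; order=3,0,2
step 4: discover 1; path=3>0>2>1; order=3,0,2,1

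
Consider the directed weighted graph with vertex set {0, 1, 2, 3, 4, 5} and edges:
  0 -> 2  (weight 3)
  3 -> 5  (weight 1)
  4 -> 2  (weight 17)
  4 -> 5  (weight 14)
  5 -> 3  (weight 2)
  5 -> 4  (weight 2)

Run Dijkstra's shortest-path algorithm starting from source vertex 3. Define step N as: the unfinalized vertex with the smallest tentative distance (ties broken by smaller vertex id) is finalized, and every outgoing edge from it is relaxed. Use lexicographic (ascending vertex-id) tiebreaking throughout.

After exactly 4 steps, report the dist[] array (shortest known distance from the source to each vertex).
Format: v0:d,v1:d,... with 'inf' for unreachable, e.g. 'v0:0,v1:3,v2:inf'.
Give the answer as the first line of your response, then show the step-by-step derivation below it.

v0:inf,v1:inf,v2:20,v3:0,v4:3,v5:1

step 1: dist = v0:inf,v1:inf,v2:inf,v3:0,v4:inf,v5:1
step 2: dist = v0:inf,v1:inf,v2:inf,v3:0,v4:3,v5:1
step 3: dist = v0:inf,v1:inf,v2:20,v3:0,v4:3,v5:1
step 4: dist = v0:inf,v1:inf,v2:20,v3:0,v4:3,v5:1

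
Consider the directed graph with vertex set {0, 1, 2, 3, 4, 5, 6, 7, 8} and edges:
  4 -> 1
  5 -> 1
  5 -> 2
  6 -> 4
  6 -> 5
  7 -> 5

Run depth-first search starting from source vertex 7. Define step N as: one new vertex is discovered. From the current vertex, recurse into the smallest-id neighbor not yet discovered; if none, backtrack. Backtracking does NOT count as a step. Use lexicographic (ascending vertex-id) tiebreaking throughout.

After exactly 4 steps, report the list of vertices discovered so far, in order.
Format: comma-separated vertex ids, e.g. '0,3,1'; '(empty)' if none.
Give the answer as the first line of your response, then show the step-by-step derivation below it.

7,5,1,2

step 1: discover 7; path=7; order=7
step 2: discover 5; path=7>5; order=7,5
step 3: discover 1; path=7>5>1; order=7,5,1
step 4: discover 2; path=7>5>2; order=7,5,1,2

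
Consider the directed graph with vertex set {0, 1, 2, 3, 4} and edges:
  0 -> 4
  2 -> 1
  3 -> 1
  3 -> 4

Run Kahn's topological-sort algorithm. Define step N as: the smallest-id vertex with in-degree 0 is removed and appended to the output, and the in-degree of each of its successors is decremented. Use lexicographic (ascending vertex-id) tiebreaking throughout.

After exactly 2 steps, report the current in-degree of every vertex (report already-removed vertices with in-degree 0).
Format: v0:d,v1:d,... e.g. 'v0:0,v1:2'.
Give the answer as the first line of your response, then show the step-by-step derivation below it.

v0:0,v1:1,v2:0,v3:0,v4:1

step 1: output 0; order=[0]; indeg=(0,2,0,0,1)
step 2: output 2; order=[0,2]; indeg=(0,1,0,0,1)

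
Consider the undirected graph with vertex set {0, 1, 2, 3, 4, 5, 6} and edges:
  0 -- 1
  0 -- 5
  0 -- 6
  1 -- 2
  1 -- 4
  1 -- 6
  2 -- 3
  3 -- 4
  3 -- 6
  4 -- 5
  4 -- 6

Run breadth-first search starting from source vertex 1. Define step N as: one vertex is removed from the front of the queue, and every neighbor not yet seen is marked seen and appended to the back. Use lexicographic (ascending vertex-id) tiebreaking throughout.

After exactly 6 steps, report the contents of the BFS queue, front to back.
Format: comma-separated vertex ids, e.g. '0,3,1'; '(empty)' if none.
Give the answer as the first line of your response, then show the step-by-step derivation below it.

3

step 1: dequeue 1; queue=[0,2,4,6]; order=1
step 2: dequeue 0; queue=[2,4,6,5]; order=1,0
step 3: dequeue 2; queue=[4,6,5,3]; order=1,0,2
step 4: dequeue 4; queue=[6,5,3]; order=1,0,2,4
step 5: dequeue 6; queue=[5,3]; order=1,0,2,4,6
step 6: dequeue 5; queue=[3]; order=1,0,2,4,6,5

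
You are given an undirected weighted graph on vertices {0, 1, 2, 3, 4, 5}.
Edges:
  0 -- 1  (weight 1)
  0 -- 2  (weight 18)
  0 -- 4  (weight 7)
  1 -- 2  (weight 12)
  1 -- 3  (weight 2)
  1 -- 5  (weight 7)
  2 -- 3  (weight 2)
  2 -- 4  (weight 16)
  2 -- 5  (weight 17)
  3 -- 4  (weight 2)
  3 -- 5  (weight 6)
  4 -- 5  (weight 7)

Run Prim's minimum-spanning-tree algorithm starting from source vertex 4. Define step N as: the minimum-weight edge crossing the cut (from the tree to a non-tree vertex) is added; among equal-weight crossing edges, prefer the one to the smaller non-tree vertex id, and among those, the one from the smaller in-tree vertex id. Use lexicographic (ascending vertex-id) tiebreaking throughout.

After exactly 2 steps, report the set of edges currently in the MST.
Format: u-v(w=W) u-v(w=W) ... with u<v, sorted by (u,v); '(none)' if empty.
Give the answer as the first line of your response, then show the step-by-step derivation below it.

1-3(w=2) 3-4(w=2)

step 1: add edge 3-4 (w=2); MST = {3-4(w=2)}
step 2: add edge 1-3 (w=2); MST = {1-3(w=2) 3-4(w=2)}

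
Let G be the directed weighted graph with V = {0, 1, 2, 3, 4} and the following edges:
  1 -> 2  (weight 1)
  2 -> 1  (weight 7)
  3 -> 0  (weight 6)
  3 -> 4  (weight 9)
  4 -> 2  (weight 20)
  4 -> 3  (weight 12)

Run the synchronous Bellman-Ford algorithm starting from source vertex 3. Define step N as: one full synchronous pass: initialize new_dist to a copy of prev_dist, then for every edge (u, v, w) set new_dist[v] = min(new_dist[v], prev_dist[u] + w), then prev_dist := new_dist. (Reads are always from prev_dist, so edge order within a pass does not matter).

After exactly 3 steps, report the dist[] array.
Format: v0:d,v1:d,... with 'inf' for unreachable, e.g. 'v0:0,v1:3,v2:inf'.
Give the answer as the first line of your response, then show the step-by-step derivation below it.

v0:6,v1:36,v2:29,v3:0,v4:9

step 1: dist = v0:6,v1:inf,v2:inf,v3:0,v4:9
step 2: dist = v0:6,v1:inf,v2:29,v3:0,v4:9
step 3: dist = v0:6,v1:36,v2:29,v3:0,v4:9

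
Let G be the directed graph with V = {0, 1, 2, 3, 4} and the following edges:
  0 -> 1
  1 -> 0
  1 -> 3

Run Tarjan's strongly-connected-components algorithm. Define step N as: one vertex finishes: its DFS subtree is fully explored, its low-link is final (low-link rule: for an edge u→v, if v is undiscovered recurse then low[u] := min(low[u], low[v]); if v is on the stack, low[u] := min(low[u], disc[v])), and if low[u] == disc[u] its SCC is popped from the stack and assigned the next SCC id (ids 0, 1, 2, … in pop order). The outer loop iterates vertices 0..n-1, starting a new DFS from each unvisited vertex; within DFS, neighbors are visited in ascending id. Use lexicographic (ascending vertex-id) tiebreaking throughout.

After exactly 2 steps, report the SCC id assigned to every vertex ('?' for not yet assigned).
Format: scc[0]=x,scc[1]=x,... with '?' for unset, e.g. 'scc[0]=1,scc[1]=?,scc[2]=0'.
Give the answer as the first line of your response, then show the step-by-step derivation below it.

scc[0]=?,scc[1]=?,scc[2]=?,scc[3]=0,scc[4]=?

step 1: low=(low[0]=0,low[1]=0,low[2]=?,low[3]=2,low[4]=?); scc=(scc[0]=?,scc[1]=?,scc[2]=?,scc[3]=0,scc[4]=?)
step 2: low=(low[0]=0,low[1]=0,low[2]=?,low[3]=2,low[4]=?); scc=(scc[0]=?,scc[1]=?,scc[2]=?,scc[3]=0,scc[4]=?)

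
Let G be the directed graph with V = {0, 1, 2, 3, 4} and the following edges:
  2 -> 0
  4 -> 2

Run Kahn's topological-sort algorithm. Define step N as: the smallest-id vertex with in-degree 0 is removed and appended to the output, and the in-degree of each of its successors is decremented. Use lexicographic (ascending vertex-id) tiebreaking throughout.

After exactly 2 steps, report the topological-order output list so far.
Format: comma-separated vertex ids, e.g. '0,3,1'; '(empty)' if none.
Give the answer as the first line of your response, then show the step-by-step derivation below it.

1,3

step 1: output 1; order=[1]; indeg=(1,0,1,0,0)
step 2: output 3; order=[1,3]; indeg=(1,0,1,0,0)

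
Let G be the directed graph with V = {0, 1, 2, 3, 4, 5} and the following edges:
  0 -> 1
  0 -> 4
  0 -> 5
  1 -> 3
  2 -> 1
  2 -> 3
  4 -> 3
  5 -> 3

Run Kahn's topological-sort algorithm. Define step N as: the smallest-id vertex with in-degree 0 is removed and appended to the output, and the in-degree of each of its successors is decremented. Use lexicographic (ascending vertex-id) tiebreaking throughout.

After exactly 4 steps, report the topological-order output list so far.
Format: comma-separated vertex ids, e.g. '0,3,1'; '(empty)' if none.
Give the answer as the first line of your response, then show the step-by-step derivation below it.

0,2,1,4

step 1: output 0; order=[0]; indeg=(0,1,0,4,0,0)
step 2: output 2; order=[0,2]; indeg=(0,0,0,3,0,0)
step 3: output 1; order=[0,2,1]; indeg=(0,0,0,2,0,0)
step 4: output 4; order=[0,2,1,4]; indeg=(0,0,0,1,0,0)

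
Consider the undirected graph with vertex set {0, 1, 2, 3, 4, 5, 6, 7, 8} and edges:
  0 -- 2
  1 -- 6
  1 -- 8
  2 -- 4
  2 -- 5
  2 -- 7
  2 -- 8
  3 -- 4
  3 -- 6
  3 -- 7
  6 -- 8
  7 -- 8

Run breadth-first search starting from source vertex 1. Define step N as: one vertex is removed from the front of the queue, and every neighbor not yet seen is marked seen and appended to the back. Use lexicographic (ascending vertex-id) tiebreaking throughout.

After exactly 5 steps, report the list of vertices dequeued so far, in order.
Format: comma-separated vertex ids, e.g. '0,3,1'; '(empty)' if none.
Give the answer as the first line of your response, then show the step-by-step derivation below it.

1,6,8,3,2

step 1: dequeue 1; queue=[6,8]; order=1
step 2: dequeue 6; queue=[8,3]; order=1,6
step 3: dequeue 8; queue=[3,2,7]; order=1,6,8
step 4: dequeue 3; queue=[2,7,4]; order=1,6,8,3
step 5: dequeue 2; queue=[7,4,0,5]; order=1,6,8,3,2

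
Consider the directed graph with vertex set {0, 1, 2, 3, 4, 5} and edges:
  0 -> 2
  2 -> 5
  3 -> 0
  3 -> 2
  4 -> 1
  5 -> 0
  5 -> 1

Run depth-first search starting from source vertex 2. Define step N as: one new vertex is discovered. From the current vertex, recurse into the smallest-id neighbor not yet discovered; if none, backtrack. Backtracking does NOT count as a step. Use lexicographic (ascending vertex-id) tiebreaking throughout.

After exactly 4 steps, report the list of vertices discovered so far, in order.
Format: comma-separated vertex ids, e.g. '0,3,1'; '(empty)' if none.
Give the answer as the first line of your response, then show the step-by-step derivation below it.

2,5,0,1

step 1: discover 2; path=2; order=2
step 2: discover 5; path=2>5; order=2,5
step 3: discover 0; path=2>5>0; order=2,5,0
step 4: discover 1; path=2>5>1; order=2,5,0,1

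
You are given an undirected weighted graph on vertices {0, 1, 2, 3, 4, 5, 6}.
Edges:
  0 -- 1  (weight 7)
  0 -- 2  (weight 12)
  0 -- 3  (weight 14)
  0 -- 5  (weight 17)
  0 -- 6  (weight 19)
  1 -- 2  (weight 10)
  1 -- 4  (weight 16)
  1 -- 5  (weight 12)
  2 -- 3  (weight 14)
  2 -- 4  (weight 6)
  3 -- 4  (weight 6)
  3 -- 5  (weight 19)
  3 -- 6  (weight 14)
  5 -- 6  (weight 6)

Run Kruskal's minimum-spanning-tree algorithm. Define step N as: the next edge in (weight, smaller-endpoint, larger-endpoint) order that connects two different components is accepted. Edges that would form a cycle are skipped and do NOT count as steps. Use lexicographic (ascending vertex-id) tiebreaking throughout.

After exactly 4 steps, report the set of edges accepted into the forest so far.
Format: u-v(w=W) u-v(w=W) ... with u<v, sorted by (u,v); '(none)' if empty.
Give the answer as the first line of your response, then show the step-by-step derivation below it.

0-1(w=7) 2-4(w=6) 3-4(w=6) 5-6(w=6)

step 1: add edge 2-4 (w=6); MST = {2-4(w=6)}
step 2: add edge 3-4 (w=6); MST = {2-4(w=6) 3-4(w=6)}
step 3: add edge 5-6 (w=6); MST = {2-4(w=6) 3-4(w=6) 5-6(w=6)}
step 4: add edge 0-1 (w=7); MST = {0-1(w=7) 2-4(w=6) 3-4(w=6) 5-6(w=6)}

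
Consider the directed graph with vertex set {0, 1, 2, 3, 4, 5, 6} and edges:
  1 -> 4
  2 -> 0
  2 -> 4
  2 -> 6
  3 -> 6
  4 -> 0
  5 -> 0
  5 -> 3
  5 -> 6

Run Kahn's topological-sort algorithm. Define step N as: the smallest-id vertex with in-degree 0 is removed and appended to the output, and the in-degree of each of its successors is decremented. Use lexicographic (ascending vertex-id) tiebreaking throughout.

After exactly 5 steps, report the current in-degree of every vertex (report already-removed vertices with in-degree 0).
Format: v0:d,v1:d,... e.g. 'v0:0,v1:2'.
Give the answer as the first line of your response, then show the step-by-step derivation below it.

v0:0,v1:0,v2:0,v3:0,v4:0,v5:0,v6:1

step 1: output 1; order=[1]; indeg=(3,0,0,1,1,0,3)
step 2: output 2; order=[1,2]; indeg=(2,0,0,1,0,0,2)
step 3: output 4; order=[1,2,4]; indeg=(1,0,0,1,0,0,2)
step 4: output 5; order=[1,2,4,5]; indeg=(0,0,0,0,0,0,1)
step 5: output 0; order=[1,2,4,5,0]; indeg=(0,0,0,0,0,0,1)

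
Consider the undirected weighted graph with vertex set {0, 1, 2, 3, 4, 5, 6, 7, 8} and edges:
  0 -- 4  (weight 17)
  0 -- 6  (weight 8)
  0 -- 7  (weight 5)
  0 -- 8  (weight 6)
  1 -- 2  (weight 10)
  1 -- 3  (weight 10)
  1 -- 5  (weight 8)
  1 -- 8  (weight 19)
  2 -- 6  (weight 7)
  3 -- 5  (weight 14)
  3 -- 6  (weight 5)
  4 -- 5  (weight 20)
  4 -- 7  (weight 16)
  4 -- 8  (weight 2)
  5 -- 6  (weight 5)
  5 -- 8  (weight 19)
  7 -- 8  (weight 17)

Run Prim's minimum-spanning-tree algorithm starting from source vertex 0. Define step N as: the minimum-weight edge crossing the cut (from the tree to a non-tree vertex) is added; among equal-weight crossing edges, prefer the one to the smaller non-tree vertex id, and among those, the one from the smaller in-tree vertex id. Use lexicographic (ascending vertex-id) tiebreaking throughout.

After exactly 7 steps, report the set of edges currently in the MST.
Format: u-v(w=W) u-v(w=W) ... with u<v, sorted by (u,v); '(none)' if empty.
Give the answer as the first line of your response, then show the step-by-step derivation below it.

0-6(w=8) 0-7(w=5) 0-8(w=6) 2-6(w=7) 3-6(w=5) 4-8(w=2) 5-6(w=5)

step 1: add edge 0-7 (w=5); MST = {0-7(w=5)}
step 2: add edge 0-8 (w=6); MST = {0-7(w=5) 0-8(w=6)}
step 3: add edge 4-8 (w=2); MST = {0-7(w=5) 0-8(w=6) 4-8(w=2)}
step 4: add edge 0-6 (w=8); MST = {0-6(w=8) 0-7(w=5) 0-8(w=6) 4-8(w=2)}
step 5: add edge 3-6 (w=5); MST = {0-6(w=8) 0-7(w=5) 0-8(w=6) 3-6(w=5) 4-8(w=2)}
step 6: add edge 5-6 (w=5); MST = {0-6(w=8) 0-7(w=5) 0-8(w=6) 3-6(w=5) 4-8(w=2) 5-6(w=5)}
step 7: add edge 2-6 (w=7); MST = {0-6(w=8) 0-7(w=5) 0-8(w=6) 2-6(w=7) 3-6(w=5) 4-8(w=2) 5-6(w=5)}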